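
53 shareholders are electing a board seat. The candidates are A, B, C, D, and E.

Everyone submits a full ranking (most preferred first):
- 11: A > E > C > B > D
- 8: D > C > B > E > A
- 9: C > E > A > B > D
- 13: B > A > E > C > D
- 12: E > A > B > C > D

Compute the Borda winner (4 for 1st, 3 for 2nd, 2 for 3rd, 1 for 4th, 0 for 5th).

E

A: 11×4 + 8×0 + 9×2 + 13×3 + 12×3 = 137
B: 11×1 + 8×2 + 9×1 + 13×4 + 12×2 = 112
C: 11×2 + 8×3 + 9×4 + 13×1 + 12×1 = 107
D: 11×0 + 8×4 + 9×0 + 13×0 + 12×0 = 32
E: 11×3 + 8×1 + 9×3 + 13×2 + 12×4 = 142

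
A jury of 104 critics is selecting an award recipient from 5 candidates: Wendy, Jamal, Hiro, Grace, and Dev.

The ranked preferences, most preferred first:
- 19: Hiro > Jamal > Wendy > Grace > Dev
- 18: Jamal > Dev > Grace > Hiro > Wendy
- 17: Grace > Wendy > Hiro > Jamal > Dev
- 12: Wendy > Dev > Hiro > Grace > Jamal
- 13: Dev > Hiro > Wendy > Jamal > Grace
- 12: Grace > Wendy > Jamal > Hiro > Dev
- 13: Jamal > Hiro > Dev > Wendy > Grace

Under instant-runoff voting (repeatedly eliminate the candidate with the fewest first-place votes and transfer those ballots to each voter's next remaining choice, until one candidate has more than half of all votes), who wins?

Round 1: Wendy 12, Jamal 31, Hiro 19, Grace 29, Dev 13. Wendy eliminated.
Round 2: Jamal 31, Hiro 19, Grace 29, Dev 25. Hiro eliminated.
Round 3: Jamal 50, Grace 29, Dev 25. Dev eliminated.
Round 4: Jamal 63, Grace 41. Jamal has a majority (≥53).

Jamal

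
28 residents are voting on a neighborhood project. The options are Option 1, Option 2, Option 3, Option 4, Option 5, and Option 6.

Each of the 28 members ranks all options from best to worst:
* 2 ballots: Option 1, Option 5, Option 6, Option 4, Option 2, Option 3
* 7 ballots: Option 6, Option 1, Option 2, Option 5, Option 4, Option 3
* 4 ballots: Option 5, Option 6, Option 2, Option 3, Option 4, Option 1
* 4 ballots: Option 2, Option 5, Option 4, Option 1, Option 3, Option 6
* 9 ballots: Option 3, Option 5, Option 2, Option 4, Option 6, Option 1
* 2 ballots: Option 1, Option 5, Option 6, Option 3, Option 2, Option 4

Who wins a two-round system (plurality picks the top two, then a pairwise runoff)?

Round 1 first-place votes: Option 1 4, Option 2 4, Option 3 9, Option 4 0, Option 5 4, Option 6 7. Option 3 and Option 6 advance.
Runoff: Option 3 is ranked above Option 6 on 13 ballots, Option 6 above Option 3 on 15.

Option 6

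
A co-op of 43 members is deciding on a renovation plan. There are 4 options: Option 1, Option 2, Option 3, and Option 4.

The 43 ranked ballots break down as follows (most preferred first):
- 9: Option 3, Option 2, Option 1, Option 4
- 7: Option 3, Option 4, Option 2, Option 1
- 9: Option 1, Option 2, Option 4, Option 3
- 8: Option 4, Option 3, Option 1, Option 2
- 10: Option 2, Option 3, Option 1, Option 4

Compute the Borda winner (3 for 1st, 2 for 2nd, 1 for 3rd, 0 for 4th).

Option 1: 9×1 + 7×0 + 9×3 + 8×1 + 10×1 = 54
Option 2: 9×2 + 7×1 + 9×2 + 8×0 + 10×3 = 73
Option 3: 9×3 + 7×3 + 9×0 + 8×2 + 10×2 = 84
Option 4: 9×0 + 7×2 + 9×1 + 8×3 + 10×0 = 47

Option 3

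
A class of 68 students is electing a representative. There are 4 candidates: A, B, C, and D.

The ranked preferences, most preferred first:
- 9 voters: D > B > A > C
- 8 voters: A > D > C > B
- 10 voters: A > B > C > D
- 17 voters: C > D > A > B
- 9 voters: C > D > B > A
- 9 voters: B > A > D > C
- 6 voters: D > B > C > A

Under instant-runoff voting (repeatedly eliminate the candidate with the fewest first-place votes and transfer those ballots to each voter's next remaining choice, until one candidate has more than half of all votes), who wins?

Round 1: A 18, B 9, C 26, D 15. B eliminated.
Round 2: A 27, C 26, D 15. D eliminated.
Round 3: A 36, C 32. A has a majority (≥35).

A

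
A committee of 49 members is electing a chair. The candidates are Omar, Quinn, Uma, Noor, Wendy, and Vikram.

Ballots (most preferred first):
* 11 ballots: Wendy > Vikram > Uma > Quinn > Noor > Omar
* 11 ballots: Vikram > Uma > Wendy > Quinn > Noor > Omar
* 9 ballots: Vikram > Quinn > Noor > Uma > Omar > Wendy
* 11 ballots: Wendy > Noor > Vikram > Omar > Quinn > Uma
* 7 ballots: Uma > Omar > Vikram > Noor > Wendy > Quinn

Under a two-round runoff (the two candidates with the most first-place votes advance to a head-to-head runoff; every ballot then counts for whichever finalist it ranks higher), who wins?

Round 1 first-place votes: Omar 0, Quinn 0, Uma 7, Noor 0, Wendy 22, Vikram 20. Wendy and Vikram advance.
Runoff: Wendy is ranked above Vikram on 22 ballots, Vikram above Wendy on 27.

Vikram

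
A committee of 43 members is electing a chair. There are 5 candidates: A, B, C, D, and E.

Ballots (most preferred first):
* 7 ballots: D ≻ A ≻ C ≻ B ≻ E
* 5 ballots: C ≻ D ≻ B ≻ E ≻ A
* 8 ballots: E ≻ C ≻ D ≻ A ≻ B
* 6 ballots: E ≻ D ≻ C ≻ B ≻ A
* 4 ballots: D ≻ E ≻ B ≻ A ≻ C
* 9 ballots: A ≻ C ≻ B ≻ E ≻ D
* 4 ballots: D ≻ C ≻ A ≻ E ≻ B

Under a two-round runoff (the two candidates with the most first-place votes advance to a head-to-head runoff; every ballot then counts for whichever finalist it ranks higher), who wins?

E

Round 1 first-place votes: A 9, B 0, C 5, D 15, E 14. D and E advance.
Runoff: D is ranked above E on 20 ballots, E above D on 23.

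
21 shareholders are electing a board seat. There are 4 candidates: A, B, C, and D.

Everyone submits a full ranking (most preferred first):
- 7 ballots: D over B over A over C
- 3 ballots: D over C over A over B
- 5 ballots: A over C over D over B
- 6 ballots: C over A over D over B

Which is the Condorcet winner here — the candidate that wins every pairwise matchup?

A vs B: 14–7
A vs C: 12–9
A vs D: 11–10
A beats every other candidate.

A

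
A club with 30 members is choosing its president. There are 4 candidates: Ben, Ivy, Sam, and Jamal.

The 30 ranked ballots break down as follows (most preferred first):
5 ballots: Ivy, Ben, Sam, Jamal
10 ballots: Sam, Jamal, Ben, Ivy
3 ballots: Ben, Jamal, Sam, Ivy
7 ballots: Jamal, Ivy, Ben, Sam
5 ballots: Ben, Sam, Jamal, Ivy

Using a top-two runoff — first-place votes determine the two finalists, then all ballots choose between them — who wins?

Ben

Round 1 first-place votes: Ben 8, Ivy 5, Sam 10, Jamal 7. Sam and Ben advance.
Runoff: Sam is ranked above Ben on 10 ballots, Ben above Sam on 20.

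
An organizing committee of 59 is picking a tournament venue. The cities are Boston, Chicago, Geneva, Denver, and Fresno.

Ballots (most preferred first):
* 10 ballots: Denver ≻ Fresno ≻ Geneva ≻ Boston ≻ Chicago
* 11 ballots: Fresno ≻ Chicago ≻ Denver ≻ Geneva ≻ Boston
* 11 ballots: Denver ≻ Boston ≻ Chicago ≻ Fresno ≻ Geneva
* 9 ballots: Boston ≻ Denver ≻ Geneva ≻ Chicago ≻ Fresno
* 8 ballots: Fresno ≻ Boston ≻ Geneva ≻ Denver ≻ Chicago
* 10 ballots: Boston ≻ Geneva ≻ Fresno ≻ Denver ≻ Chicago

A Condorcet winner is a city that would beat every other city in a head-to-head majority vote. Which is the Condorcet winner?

Denver

Denver vs Boston: 32–27
Denver vs Chicago: 48–11
Denver vs Geneva: 41–18
Denver vs Fresno: 30–29
Denver beats every other city.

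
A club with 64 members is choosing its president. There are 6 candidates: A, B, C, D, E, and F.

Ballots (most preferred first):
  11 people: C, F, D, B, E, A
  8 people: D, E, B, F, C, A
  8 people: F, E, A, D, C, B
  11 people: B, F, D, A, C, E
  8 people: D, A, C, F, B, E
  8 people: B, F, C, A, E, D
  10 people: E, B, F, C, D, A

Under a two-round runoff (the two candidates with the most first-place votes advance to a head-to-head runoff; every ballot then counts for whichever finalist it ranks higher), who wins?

D

Round 1 first-place votes: A 0, B 19, C 11, D 16, E 10, F 8. B and D advance.
Runoff: B is ranked above D on 29 ballots, D above B on 35.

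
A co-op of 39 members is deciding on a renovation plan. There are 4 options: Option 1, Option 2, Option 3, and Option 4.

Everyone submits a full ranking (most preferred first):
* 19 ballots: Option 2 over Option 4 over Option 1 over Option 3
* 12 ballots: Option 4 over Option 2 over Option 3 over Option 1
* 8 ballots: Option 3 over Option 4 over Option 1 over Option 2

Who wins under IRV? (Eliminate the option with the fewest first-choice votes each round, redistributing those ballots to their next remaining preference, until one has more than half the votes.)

Option 4

Round 1: Option 1 0, Option 2 19, Option 3 8, Option 4 12. Option 1 eliminated.
Round 2: Option 2 19, Option 3 8, Option 4 12. Option 3 eliminated.
Round 3: Option 2 19, Option 4 20. Option 4 has a majority (≥20).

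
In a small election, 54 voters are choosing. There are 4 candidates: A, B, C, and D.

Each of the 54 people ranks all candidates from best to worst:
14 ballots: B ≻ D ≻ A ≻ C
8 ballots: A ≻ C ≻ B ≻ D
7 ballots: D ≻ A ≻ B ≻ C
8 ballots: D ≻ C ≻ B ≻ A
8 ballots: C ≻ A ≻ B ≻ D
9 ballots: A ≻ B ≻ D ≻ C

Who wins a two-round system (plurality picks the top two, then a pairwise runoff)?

Round 1 first-place votes: A 17, B 14, C 8, D 15. A and D advance.
Runoff: A is ranked above D on 25 ballots, D above A on 29.

D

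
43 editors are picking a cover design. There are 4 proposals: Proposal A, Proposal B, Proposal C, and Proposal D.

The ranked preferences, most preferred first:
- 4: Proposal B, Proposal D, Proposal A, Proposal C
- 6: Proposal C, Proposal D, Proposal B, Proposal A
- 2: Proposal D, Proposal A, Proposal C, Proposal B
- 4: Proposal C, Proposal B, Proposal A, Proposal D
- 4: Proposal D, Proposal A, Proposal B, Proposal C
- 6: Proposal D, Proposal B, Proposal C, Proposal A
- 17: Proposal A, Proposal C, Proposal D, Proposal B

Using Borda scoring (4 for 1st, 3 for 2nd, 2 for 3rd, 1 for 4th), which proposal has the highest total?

Proposal D

Proposal A: 4×2 + 6×1 + 2×3 + 4×2 + 4×3 + 6×1 + 17×4 = 114
Proposal B: 4×4 + 6×2 + 2×1 + 4×3 + 4×2 + 6×3 + 17×1 = 85
Proposal C: 4×1 + 6×4 + 2×2 + 4×4 + 4×1 + 6×2 + 17×3 = 115
Proposal D: 4×3 + 6×3 + 2×4 + 4×1 + 4×4 + 6×4 + 17×2 = 116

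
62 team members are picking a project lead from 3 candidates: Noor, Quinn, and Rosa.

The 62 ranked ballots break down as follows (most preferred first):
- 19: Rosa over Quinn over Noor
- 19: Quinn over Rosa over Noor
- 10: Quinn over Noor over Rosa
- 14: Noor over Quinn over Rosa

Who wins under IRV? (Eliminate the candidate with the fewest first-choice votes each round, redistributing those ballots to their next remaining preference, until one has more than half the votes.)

Quinn

Round 1: Noor 14, Quinn 29, Rosa 19. Noor eliminated.
Round 2: Quinn 43, Rosa 19. Quinn has a majority (≥32).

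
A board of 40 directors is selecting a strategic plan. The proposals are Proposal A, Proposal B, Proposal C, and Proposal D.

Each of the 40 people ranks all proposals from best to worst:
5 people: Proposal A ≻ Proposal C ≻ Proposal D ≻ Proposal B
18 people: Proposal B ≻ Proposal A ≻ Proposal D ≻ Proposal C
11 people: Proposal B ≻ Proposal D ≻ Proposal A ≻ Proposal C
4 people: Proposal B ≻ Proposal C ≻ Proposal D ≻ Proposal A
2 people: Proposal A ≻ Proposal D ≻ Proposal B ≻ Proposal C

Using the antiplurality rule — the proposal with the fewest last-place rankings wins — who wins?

Proposal D

Last-place votes: Proposal A 4, Proposal B 5, Proposal C 31, Proposal D 0.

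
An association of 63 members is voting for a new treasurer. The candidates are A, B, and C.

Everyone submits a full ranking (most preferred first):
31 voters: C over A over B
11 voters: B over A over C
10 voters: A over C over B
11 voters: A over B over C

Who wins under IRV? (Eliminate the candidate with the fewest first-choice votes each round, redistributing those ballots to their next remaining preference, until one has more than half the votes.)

A

Round 1: A 21, B 11, C 31. B eliminated.
Round 2: A 32, C 31. A has a majority (≥32).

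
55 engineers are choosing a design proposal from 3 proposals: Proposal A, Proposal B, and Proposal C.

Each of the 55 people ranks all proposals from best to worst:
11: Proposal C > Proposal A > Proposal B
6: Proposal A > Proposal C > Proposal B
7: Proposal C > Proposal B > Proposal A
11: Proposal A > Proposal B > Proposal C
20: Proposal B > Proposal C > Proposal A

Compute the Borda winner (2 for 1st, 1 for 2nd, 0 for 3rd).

Proposal C

Proposal A: 11×1 + 6×2 + 7×0 + 11×2 + 20×0 = 45
Proposal B: 11×0 + 6×0 + 7×1 + 11×1 + 20×2 = 58
Proposal C: 11×2 + 6×1 + 7×2 + 11×0 + 20×1 = 62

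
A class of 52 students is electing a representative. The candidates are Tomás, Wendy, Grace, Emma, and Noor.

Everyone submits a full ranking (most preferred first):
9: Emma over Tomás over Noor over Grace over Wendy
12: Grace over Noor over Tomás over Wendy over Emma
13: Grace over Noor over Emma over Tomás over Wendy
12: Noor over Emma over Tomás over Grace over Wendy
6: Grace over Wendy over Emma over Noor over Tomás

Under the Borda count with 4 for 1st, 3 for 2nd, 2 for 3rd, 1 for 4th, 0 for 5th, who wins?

Noor

Tomás: 9×3 + 12×2 + 13×1 + 12×2 + 6×0 = 88
Wendy: 9×0 + 12×1 + 13×0 + 12×0 + 6×3 = 30
Grace: 9×1 + 12×4 + 13×4 + 12×1 + 6×4 = 145
Emma: 9×4 + 12×0 + 13×2 + 12×3 + 6×2 = 110
Noor: 9×2 + 12×3 + 13×3 + 12×4 + 6×1 = 147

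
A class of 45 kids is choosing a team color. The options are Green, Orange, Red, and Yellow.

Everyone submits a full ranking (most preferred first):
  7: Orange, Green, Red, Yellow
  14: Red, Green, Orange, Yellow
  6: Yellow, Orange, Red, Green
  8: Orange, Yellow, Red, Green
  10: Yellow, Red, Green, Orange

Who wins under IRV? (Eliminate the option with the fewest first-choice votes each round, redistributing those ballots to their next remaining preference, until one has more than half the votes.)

Orange

Round 1: Green 0, Orange 15, Red 14, Yellow 16. Green eliminated.
Round 2: Orange 15, Red 14, Yellow 16. Red eliminated.
Round 3: Orange 29, Yellow 16. Orange has a majority (≥23).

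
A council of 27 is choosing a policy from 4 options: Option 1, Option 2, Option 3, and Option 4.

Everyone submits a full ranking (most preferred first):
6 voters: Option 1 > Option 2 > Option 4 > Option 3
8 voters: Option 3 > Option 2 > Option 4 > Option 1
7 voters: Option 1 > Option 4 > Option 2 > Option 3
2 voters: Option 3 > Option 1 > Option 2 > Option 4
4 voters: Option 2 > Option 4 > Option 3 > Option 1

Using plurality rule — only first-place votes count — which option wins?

First-place votes: Option 1 13, Option 2 4, Option 3 10, Option 4 0.

Option 1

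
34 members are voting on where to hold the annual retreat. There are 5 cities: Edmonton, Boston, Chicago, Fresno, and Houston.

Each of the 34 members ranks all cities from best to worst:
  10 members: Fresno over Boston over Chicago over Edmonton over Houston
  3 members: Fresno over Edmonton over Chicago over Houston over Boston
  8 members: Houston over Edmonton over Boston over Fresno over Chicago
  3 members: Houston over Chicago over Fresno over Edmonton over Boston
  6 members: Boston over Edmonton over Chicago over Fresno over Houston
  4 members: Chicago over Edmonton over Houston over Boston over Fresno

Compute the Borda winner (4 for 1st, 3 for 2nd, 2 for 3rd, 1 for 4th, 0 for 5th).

Edmonton: 10×1 + 3×3 + 8×3 + 3×1 + 6×3 + 4×3 = 76
Boston: 10×3 + 3×0 + 8×2 + 3×0 + 6×4 + 4×1 = 74
Chicago: 10×2 + 3×2 + 8×0 + 3×3 + 6×2 + 4×4 = 63
Fresno: 10×4 + 3×4 + 8×1 + 3×2 + 6×1 + 4×0 = 72
Houston: 10×0 + 3×1 + 8×4 + 3×4 + 6×0 + 4×2 = 55

Edmonton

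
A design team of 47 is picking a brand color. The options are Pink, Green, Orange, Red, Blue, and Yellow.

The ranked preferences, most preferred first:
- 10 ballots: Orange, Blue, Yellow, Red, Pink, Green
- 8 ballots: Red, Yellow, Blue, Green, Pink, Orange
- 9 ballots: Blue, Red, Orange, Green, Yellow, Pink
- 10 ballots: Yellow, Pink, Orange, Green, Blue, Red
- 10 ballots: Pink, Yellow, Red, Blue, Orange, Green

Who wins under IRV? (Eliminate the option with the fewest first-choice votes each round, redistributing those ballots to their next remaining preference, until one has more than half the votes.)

Yellow

Round 1: Pink 10, Green 0, Orange 10, Red 8, Blue 9, Yellow 10. Green eliminated.
Round 2: Pink 10, Orange 10, Red 8, Blue 9, Yellow 10. Red eliminated.
Round 3: Pink 10, Orange 10, Blue 9, Yellow 18. Blue eliminated.
Round 4: Pink 10, Orange 19, Yellow 18. Pink eliminated.
Round 5: Orange 19, Yellow 28. Yellow has a majority (≥24).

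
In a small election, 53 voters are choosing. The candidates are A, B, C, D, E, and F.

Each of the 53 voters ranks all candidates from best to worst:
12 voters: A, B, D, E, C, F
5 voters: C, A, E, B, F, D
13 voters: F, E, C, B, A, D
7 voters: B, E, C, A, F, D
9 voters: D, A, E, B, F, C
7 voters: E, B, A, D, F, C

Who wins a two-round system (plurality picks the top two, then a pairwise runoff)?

Round 1 first-place votes: A 12, B 7, C 5, D 9, E 7, F 13. F and A advance.
Runoff: F is ranked above A on 13 ballots, A above F on 40.

A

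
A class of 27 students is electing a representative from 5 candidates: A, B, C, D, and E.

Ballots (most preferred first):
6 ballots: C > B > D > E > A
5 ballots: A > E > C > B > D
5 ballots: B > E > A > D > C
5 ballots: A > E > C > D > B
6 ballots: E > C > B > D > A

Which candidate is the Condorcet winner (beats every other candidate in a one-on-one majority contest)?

E

E vs A: 17–10
E vs B: 16–11
E vs C: 21–6
E vs D: 21–6
E beats every other candidate.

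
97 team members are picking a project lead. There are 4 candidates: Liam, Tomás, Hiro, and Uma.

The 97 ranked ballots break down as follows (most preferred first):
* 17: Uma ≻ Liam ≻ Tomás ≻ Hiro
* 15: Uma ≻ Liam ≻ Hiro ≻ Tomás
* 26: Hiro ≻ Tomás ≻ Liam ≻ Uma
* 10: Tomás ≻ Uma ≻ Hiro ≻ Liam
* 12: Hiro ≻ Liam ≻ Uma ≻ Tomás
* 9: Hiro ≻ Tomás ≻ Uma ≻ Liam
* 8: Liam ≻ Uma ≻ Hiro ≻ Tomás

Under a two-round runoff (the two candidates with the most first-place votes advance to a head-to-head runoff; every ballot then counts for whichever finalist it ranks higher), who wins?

Uma

Round 1 first-place votes: Liam 8, Tomás 10, Hiro 47, Uma 32. Hiro and Uma advance.
Runoff: Hiro is ranked above Uma on 47 ballots, Uma above Hiro on 50.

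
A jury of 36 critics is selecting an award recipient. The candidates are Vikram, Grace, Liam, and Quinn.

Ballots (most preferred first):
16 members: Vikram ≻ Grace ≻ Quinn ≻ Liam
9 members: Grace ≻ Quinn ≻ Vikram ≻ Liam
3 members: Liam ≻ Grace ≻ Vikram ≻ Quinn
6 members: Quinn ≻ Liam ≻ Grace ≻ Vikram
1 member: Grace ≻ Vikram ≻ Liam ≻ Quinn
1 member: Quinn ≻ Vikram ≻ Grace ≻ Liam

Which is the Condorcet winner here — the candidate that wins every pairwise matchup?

Grace vs Vikram: 19–17
Grace vs Liam: 27–9
Grace vs Quinn: 29–7
Grace beats every other candidate.

Grace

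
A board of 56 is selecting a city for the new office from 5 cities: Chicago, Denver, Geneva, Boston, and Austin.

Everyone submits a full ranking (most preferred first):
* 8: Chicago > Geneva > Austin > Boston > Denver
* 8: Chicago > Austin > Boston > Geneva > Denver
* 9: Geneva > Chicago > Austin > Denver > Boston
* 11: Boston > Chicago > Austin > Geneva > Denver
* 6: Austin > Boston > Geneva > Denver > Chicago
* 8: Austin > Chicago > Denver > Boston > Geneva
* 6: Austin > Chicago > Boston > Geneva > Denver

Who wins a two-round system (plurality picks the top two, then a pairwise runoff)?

Chicago

Round 1 first-place votes: Chicago 16, Denver 0, Geneva 9, Boston 11, Austin 20. Austin and Chicago advance.
Runoff: Austin is ranked above Chicago on 20 ballots, Chicago above Austin on 36.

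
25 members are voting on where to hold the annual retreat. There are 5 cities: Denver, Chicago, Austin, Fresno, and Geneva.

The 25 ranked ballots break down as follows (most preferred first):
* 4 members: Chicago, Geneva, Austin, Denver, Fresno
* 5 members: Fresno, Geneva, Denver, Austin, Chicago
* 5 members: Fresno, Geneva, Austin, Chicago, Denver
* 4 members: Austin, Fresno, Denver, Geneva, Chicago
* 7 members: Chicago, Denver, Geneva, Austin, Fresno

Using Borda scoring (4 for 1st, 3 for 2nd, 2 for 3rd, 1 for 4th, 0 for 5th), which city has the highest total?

Denver: 4×1 + 5×2 + 5×0 + 4×2 + 7×3 = 43
Chicago: 4×4 + 5×0 + 5×1 + 4×0 + 7×4 = 49
Austin: 4×2 + 5×1 + 5×2 + 4×4 + 7×1 = 46
Fresno: 4×0 + 5×4 + 5×4 + 4×3 + 7×0 = 52
Geneva: 4×3 + 5×3 + 5×3 + 4×1 + 7×2 = 60

Geneva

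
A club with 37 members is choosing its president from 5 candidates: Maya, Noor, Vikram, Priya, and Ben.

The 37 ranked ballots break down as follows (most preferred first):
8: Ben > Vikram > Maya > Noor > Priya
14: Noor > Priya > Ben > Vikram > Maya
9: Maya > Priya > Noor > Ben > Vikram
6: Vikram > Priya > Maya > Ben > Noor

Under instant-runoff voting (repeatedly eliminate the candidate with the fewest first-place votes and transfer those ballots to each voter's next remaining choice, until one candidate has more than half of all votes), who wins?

Maya

Round 1: Maya 9, Noor 14, Vikram 6, Priya 0, Ben 8. Priya eliminated.
Round 2: Maya 9, Noor 14, Vikram 6, Ben 8. Vikram eliminated.
Round 3: Maya 15, Noor 14, Ben 8. Ben eliminated.
Round 4: Maya 23, Noor 14. Maya has a majority (≥19).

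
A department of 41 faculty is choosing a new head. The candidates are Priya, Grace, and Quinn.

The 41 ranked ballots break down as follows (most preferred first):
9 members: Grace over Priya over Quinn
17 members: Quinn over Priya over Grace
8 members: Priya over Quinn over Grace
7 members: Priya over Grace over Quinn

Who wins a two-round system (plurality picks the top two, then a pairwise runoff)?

Priya

Round 1 first-place votes: Priya 15, Grace 9, Quinn 17. Quinn and Priya advance.
Runoff: Quinn is ranked above Priya on 17 ballots, Priya above Quinn on 24.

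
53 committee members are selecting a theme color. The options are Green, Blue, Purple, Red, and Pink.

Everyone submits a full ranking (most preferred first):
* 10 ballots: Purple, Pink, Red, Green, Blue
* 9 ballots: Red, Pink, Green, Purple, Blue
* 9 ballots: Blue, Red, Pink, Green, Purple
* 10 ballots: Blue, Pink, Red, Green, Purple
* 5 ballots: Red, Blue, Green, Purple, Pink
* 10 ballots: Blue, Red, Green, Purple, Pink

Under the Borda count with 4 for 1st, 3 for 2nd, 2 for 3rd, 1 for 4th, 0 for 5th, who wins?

Green: 10×1 + 9×2 + 9×1 + 10×1 + 5×2 + 10×2 = 77
Blue: 10×0 + 9×0 + 9×4 + 10×4 + 5×3 + 10×4 = 131
Purple: 10×4 + 9×1 + 9×0 + 10×0 + 5×1 + 10×1 = 64
Red: 10×2 + 9×4 + 9×3 + 10×2 + 5×4 + 10×3 = 153
Pink: 10×3 + 9×3 + 9×2 + 10×3 + 5×0 + 10×0 = 105

Red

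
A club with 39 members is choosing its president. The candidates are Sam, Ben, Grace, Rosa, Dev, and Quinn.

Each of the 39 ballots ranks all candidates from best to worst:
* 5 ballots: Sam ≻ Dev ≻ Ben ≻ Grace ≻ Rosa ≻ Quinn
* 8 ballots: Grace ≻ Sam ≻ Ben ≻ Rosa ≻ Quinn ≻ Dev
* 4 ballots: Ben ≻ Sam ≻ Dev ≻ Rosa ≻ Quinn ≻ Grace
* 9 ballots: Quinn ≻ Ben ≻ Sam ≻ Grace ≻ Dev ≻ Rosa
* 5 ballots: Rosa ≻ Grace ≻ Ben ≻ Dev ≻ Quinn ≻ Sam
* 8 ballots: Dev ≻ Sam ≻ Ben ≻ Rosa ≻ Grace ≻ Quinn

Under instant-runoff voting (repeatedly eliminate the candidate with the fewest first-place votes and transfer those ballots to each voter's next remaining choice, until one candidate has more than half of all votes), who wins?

Sam

Round 1: Sam 5, Ben 4, Grace 8, Rosa 5, Dev 8, Quinn 9. Ben eliminated.
Round 2: Sam 9, Grace 8, Rosa 5, Dev 8, Quinn 9. Rosa eliminated.
Round 3: Sam 9, Grace 13, Dev 8, Quinn 9. Dev eliminated.
Round 4: Sam 17, Grace 13, Quinn 9. Quinn eliminated.
Round 5: Sam 26, Grace 13. Sam has a majority (≥20).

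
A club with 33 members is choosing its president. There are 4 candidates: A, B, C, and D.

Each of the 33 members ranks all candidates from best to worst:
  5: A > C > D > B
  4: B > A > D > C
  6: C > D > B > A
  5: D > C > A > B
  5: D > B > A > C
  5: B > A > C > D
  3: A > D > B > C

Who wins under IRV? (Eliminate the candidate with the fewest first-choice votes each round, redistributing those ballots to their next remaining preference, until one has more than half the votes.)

Round 1: A 8, B 9, C 6, D 10. C eliminated.
Round 2: A 8, B 9, D 16. A eliminated.
Round 3: B 9, D 24. D has a majority (≥17).

D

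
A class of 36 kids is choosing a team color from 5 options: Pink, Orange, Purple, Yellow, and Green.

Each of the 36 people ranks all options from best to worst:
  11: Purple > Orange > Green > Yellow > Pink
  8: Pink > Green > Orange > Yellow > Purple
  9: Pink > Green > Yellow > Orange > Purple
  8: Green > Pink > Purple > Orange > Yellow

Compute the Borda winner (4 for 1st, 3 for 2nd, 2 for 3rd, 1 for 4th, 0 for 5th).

Green

Pink: 11×0 + 8×4 + 9×4 + 8×3 = 92
Orange: 11×3 + 8×2 + 9×1 + 8×1 = 66
Purple: 11×4 + 8×0 + 9×0 + 8×2 = 60
Yellow: 11×1 + 8×1 + 9×2 + 8×0 = 37
Green: 11×2 + 8×3 + 9×3 + 8×4 = 105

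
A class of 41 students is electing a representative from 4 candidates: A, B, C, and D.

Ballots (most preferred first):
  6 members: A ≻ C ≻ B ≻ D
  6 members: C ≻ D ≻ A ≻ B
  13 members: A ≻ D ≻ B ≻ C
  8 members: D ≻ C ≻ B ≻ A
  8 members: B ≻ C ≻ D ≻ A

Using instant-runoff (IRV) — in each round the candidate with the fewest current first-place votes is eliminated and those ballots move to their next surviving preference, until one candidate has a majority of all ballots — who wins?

Round 1: A 19, B 8, C 6, D 8. C eliminated.
Round 2: A 19, B 8, D 14. B eliminated.
Round 3: A 19, D 22. D has a majority (≥21).

D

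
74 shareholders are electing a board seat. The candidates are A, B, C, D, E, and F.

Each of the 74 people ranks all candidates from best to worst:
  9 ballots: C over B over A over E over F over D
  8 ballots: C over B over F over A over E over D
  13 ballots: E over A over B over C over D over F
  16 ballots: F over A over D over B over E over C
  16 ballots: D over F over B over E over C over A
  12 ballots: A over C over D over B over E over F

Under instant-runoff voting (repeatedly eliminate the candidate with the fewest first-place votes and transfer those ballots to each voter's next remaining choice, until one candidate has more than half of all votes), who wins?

Round 1: A 12, B 0, C 17, D 16, E 13, F 16. B eliminated.
Round 2: A 12, C 17, D 16, E 13, F 16. A eliminated.
Round 3: C 29, D 16, E 13, F 16. E eliminated.
Round 4: C 42, D 16, F 16. C has a majority (≥38).

C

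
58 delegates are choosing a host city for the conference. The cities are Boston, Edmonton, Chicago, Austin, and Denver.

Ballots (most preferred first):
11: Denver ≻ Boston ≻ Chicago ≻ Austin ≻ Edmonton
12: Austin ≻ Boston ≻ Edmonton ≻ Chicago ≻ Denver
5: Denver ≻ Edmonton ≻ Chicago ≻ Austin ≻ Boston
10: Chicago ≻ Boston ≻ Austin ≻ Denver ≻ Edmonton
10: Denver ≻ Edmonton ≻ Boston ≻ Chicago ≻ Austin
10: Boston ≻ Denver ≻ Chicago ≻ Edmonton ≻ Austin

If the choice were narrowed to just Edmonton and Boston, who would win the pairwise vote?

Boston

Edmonton is ranked above Boston on 15 ballots; Boston above Edmonton on 43.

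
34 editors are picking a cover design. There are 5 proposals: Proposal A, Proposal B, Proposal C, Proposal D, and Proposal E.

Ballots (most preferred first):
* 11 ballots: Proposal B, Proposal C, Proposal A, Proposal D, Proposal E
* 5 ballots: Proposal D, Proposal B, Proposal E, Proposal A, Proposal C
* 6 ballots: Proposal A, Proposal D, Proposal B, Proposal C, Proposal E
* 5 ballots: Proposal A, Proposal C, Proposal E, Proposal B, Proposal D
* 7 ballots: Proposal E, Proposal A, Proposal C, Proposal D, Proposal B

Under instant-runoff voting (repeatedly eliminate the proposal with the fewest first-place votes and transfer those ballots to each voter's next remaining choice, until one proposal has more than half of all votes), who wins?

Round 1: Proposal A 11, Proposal B 11, Proposal C 0, Proposal D 5, Proposal E 7. Proposal C eliminated.
Round 2: Proposal A 11, Proposal B 11, Proposal D 5, Proposal E 7. Proposal D eliminated.
Round 3: Proposal A 11, Proposal B 16, Proposal E 7. Proposal E eliminated.
Round 4: Proposal A 18, Proposal B 16. Proposal A has a majority (≥18).

Proposal A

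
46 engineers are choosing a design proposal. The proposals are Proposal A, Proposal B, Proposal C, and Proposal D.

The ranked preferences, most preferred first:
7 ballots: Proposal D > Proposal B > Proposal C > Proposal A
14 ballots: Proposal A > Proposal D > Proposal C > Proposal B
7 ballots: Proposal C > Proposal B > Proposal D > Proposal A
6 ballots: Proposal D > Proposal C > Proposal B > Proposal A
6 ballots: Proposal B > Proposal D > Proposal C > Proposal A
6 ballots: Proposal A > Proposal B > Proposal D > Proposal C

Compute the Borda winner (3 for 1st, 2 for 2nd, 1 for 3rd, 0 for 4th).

Proposal A: 7×0 + 14×3 + 7×0 + 6×0 + 6×0 + 6×3 = 60
Proposal B: 7×2 + 14×0 + 7×2 + 6×1 + 6×3 + 6×2 = 64
Proposal C: 7×1 + 14×1 + 7×3 + 6×2 + 6×1 + 6×0 = 60
Proposal D: 7×3 + 14×2 + 7×1 + 6×3 + 6×2 + 6×1 = 92

Proposal D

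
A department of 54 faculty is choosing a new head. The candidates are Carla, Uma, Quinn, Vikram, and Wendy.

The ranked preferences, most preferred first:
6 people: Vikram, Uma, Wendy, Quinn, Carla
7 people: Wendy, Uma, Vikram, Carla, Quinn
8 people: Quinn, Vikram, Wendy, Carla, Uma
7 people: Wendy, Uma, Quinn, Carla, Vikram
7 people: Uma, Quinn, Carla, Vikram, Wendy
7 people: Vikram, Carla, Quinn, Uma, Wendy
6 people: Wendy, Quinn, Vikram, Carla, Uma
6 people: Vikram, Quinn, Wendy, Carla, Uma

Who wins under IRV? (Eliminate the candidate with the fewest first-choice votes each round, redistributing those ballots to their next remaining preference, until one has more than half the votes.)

Round 1: Carla 0, Uma 7, Quinn 8, Vikram 19, Wendy 20. Carla eliminated.
Round 2: Uma 7, Quinn 8, Vikram 19, Wendy 20. Uma eliminated.
Round 3: Quinn 15, Vikram 19, Wendy 20. Quinn eliminated.
Round 4: Vikram 34, Wendy 20. Vikram has a majority (≥28).

Vikram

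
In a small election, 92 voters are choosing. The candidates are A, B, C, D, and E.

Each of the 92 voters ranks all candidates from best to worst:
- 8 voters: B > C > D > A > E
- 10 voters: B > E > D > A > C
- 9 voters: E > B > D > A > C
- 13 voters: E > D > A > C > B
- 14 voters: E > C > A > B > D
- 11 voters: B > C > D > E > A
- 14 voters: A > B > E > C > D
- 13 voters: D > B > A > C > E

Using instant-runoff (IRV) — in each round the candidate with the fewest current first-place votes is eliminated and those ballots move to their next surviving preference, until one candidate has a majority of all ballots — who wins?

B

Round 1: A 14, B 29, C 0, D 13, E 36. C eliminated.
Round 2: A 14, B 29, D 13, E 36. D eliminated.
Round 3: A 14, B 42, E 36. A eliminated.
Round 4: B 56, E 36. B has a majority (≥47).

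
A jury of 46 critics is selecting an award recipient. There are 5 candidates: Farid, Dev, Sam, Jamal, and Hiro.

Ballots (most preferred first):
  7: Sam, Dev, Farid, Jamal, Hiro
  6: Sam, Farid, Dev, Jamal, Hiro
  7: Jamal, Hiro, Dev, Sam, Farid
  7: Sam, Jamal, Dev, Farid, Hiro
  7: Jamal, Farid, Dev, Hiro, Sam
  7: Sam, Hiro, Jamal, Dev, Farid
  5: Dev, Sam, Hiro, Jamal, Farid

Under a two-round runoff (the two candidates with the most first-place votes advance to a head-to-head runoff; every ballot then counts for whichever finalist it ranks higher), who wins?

Sam

Round 1 first-place votes: Farid 0, Dev 5, Sam 27, Jamal 14, Hiro 0. Sam and Jamal advance.
Runoff: Sam is ranked above Jamal on 32 ballots, Jamal above Sam on 14.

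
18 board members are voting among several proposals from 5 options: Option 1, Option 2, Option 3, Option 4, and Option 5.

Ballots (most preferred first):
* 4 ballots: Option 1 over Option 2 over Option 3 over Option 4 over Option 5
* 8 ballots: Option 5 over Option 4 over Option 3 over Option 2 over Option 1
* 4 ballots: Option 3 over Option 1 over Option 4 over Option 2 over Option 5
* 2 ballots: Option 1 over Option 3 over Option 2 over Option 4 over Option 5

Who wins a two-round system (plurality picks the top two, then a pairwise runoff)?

Round 1 first-place votes: Option 1 6, Option 2 0, Option 3 4, Option 4 0, Option 5 8. Option 5 and Option 1 advance.
Runoff: Option 5 is ranked above Option 1 on 8 ballots, Option 1 above Option 5 on 10.

Option 1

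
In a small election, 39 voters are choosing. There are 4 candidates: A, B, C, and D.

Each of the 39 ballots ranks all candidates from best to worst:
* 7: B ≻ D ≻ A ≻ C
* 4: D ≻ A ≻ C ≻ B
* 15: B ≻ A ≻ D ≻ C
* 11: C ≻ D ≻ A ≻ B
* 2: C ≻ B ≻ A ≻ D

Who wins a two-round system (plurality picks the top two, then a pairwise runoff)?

Round 1 first-place votes: A 0, B 22, C 13, D 4. B and C advance.
Runoff: B is ranked above C on 22 ballots, C above B on 17.

B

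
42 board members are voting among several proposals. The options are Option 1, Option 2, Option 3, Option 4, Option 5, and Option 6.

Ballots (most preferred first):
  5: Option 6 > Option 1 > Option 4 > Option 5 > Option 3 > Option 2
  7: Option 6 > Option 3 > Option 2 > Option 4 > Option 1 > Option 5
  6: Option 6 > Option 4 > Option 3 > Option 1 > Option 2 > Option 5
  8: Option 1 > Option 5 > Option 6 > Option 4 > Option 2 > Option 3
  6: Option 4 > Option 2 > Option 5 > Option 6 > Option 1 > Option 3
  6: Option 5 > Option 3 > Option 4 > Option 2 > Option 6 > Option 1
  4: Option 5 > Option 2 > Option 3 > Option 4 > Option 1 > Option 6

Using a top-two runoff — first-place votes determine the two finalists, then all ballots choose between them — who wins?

Round 1 first-place votes: Option 1 8, Option 2 0, Option 3 0, Option 4 6, Option 5 10, Option 6 18. Option 6 and Option 5 advance.
Runoff: Option 6 is ranked above Option 5 on 18 ballots, Option 5 above Option 6 on 24.

Option 5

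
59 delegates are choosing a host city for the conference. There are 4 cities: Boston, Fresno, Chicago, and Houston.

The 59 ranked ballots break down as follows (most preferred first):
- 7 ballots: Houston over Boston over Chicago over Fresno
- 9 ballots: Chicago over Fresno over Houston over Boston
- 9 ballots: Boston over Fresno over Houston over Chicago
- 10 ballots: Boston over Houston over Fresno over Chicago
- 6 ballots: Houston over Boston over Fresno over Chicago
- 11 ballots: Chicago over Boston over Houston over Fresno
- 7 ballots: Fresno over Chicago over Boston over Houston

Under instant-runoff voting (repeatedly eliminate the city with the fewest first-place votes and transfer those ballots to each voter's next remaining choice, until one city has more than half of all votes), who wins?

Boston

Round 1: Boston 19, Fresno 7, Chicago 20, Houston 13. Fresno eliminated.
Round 2: Boston 19, Chicago 27, Houston 13. Houston eliminated.
Round 3: Boston 32, Chicago 27. Boston has a majority (≥30).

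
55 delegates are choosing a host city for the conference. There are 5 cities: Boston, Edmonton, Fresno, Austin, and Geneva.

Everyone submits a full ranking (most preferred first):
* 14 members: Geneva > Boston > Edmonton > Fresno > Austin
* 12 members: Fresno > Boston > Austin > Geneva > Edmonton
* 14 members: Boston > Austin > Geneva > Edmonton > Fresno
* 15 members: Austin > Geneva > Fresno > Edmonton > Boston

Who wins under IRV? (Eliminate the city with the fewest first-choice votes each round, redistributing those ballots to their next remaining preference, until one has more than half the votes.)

Round 1: Boston 14, Edmonton 0, Fresno 12, Austin 15, Geneva 14. Edmonton eliminated.
Round 2: Boston 14, Fresno 12, Austin 15, Geneva 14. Fresno eliminated.
Round 3: Boston 26, Austin 15, Geneva 14. Geneva eliminated.
Round 4: Boston 40, Austin 15. Boston has a majority (≥28).

Boston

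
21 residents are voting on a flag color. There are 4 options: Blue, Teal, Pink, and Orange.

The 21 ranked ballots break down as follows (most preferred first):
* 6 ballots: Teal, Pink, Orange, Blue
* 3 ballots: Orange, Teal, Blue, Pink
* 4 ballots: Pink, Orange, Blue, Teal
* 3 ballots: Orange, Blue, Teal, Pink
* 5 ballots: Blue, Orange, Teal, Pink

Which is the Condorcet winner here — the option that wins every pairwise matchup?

Orange

Orange vs Blue: 16–5
Orange vs Teal: 15–6
Orange vs Pink: 11–10
Orange beats every other option.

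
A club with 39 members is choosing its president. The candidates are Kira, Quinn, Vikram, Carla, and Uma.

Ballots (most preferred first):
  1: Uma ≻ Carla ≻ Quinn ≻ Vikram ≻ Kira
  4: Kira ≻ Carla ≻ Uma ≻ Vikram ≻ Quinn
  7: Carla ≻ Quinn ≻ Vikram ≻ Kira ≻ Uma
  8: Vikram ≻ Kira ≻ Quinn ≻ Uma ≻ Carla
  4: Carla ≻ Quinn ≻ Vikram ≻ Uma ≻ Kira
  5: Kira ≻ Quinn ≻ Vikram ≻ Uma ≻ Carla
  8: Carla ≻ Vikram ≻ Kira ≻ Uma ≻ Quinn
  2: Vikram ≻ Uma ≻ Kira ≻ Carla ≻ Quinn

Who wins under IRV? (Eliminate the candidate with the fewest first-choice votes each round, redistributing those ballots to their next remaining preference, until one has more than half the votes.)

Round 1: Kira 9, Quinn 0, Vikram 10, Carla 19, Uma 1. Quinn eliminated.
Round 2: Kira 9, Vikram 10, Carla 19, Uma 1. Uma eliminated.
Round 3: Kira 9, Vikram 10, Carla 20. Carla has a majority (≥20).

Carla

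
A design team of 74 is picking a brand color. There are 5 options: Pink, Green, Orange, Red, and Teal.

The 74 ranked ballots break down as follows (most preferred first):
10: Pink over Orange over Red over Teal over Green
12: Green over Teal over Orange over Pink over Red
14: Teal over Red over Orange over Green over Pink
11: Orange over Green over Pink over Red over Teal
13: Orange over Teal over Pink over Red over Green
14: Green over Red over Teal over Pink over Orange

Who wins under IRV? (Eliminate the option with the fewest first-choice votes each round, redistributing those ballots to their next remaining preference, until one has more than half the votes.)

Orange

Round 1: Pink 10, Green 26, Orange 24, Red 0, Teal 14. Red eliminated.
Round 2: Pink 10, Green 26, Orange 24, Teal 14. Pink eliminated.
Round 3: Green 26, Orange 34, Teal 14. Teal eliminated.
Round 4: Green 26, Orange 48. Orange has a majority (≥38).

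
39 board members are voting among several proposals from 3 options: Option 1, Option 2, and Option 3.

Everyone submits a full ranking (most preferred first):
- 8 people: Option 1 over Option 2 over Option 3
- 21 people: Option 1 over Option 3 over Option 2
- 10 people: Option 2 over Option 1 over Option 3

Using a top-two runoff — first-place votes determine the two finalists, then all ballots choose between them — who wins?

Option 1

Round 1 first-place votes: Option 1 29, Option 2 10, Option 3 0. Option 1 and Option 2 advance.
Runoff: Option 1 is ranked above Option 2 on 29 ballots, Option 2 above Option 1 on 10.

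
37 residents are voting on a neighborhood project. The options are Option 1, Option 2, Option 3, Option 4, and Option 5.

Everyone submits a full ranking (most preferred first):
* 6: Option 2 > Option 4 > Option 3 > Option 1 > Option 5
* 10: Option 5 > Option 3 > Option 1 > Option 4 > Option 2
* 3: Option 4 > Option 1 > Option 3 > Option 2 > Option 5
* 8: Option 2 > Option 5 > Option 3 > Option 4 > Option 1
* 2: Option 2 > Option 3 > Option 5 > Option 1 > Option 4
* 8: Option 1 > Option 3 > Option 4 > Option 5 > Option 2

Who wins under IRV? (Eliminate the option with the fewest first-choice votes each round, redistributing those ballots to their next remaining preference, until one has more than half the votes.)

Option 1

Round 1: Option 1 8, Option 2 16, Option 3 0, Option 4 3, Option 5 10. Option 3 eliminated.
Round 2: Option 1 8, Option 2 16, Option 4 3, Option 5 10. Option 4 eliminated.
Round 3: Option 1 11, Option 2 16, Option 5 10. Option 5 eliminated.
Round 4: Option 1 21, Option 2 16. Option 1 has a majority (≥19).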